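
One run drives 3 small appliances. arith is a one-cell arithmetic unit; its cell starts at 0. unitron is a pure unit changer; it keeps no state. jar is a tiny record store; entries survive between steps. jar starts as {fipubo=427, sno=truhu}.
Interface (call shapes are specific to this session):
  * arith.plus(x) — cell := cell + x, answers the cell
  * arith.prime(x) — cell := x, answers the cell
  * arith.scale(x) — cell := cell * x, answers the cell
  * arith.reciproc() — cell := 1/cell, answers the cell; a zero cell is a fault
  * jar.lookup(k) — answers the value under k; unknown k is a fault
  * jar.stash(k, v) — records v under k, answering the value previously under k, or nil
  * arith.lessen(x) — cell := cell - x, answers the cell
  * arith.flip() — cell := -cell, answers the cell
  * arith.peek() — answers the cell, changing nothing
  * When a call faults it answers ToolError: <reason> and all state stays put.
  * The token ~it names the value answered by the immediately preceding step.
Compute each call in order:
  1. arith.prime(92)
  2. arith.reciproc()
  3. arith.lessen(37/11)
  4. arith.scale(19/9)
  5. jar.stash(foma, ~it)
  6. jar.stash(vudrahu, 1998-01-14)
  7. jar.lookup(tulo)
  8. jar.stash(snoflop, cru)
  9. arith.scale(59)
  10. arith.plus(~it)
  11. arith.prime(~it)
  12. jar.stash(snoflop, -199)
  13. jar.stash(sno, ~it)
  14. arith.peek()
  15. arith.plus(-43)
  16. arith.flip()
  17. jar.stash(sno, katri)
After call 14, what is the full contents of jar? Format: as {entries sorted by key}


# 1. arith.prime(x='92') => 92
# 2. arith.reciproc() => 1/92
# 3. arith.lessen(x='37/11') => -3393/1012
# 4. arith.scale(x='19/9') => -7163/1012
# 5. jar.stash(k='foma', v='~it') => nil
# 6. jar.stash(k='vudrahu', v='1998-01-14') => nil
# 7. jar.lookup(k='tulo') => ToolError: no such key tulo
# 8. jar.stash(k='snoflop', v='cru') => nil
# 9. arith.scale(x='59') => -422617/1012
# 10. arith.plus(x='~it') => -422617/506
# 11. arith.prime(x='~it') => -422617/506
# 12. jar.stash(k='snoflop', v='-199') => cru
# 13. jar.stash(k='sno', v='~it') => truhu
# 14. arith.peek() => -422617/506
# 15. arith.plus(x='-43') => -444375/506
# 16. arith.flip() => 444375/506
# 17. jar.stash(k='sno', v='katri') => cru

Answer: {fipubo=427, foma=-7163/1012, sno=cru, snoflop=-199, vudrahu=1998-01-14}


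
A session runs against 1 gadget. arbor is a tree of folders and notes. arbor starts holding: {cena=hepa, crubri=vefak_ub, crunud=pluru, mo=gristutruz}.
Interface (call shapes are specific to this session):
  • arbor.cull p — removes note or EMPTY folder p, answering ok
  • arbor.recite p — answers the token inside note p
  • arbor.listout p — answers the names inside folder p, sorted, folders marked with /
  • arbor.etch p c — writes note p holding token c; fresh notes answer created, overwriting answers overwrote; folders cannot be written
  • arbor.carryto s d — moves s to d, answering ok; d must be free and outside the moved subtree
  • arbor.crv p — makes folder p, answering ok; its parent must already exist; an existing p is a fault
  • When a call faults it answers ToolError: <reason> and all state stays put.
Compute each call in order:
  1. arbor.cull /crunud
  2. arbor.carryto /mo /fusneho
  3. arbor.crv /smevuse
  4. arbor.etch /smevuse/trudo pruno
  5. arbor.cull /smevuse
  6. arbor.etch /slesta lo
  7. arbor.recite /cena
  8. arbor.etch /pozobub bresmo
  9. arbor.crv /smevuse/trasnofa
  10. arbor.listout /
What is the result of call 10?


>>> cull p='/crunud'
  ok
>>> carryto s='/mo' d='/fusneho'
  ok
>>> crv p='/smevuse'
  ok
>>> etch p='/smevuse/trudo' c='pruno'
  created
>>> cull p='/smevuse'
  ToolError: not empty
>>> etch p='/slesta' c='lo'
  created
>>> recite p='/cena'
  hepa
>>> etch p='/pozobub' c='bresmo'
  created
>>> crv p='/smevuse/trasnofa'
  ok
>>> listout p='/'
  [cena, crubri, fusneho, pozobub, slesta, smevuse/]

Answer: [cena, crubri, fusneho, pozobub, slesta, smevuse/]


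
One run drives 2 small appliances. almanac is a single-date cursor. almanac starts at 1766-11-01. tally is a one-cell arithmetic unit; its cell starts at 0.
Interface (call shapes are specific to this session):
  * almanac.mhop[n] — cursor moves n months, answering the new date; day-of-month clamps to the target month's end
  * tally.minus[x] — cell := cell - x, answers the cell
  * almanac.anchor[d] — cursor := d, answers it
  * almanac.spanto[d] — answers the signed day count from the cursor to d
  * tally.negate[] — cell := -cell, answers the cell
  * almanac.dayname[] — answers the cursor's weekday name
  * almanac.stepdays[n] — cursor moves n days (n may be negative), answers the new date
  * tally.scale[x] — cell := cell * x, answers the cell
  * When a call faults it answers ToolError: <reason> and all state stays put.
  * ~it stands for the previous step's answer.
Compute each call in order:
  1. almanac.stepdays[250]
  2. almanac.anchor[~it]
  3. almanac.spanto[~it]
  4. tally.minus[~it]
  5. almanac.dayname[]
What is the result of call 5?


Answer: Thursday

Derivation:
[in] almanac.stepdays 250
[out] 1767-07-09
[in] almanac.anchor ~it
[out] 1767-07-09
[in] almanac.spanto ~it
[out] 0
[in] tally.minus ~it
[out] 0
[in] almanac.dayname
[out] Thursday


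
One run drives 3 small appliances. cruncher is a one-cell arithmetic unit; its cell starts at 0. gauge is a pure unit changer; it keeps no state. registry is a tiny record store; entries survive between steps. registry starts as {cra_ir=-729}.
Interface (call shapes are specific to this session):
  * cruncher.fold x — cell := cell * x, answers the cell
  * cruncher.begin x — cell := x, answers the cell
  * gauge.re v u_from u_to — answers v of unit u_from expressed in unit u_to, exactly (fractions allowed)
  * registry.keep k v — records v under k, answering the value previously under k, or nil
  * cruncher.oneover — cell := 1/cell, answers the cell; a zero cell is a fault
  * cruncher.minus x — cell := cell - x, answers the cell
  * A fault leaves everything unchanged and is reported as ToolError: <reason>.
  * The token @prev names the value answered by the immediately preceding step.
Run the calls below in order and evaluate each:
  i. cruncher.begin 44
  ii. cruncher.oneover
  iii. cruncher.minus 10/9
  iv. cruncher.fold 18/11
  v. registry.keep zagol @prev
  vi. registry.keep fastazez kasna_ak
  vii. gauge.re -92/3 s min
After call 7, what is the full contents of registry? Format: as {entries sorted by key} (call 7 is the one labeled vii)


Answer: {cra_ir=-729, fastazez=kasna_ak, zagol=-431/242}

Derivation:
·→ begin(44)
·← 44
·→ oneover()
·← 1/44
·→ minus(10/9)
·← -431/396
·→ fold(18/11)
·← -431/242
·→ keep(zagol, @prev)
·← nil
·→ keep(fastazez, kasna_ak)
·← nil
·→ re(-92/3, s, min)
·← -23/45


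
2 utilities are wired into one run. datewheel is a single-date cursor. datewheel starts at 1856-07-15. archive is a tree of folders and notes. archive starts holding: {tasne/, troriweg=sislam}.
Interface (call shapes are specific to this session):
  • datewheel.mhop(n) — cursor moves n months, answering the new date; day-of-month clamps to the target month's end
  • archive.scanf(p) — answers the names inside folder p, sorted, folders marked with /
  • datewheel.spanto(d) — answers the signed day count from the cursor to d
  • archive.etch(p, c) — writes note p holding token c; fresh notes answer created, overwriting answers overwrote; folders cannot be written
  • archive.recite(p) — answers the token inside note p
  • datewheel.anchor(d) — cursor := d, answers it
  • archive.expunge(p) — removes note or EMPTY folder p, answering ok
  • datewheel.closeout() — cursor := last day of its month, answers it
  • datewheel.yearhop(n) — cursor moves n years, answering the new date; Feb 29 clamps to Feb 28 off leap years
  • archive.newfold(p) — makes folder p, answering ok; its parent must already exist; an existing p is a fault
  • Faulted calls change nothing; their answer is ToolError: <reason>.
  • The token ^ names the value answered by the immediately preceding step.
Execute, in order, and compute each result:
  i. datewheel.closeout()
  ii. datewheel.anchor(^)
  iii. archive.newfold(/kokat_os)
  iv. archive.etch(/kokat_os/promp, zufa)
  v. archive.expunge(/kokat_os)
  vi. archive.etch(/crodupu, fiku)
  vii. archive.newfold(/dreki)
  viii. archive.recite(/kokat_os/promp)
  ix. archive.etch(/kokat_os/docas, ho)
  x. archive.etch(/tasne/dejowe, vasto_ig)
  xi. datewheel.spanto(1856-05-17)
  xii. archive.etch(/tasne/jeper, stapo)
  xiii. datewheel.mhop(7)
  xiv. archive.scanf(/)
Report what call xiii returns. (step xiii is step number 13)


Answer: 1857-02-28

Derivation:
Step: datewheel.closeout[]
Result: 1856-07-31
Step: datewheel.anchor[d: ^]
Result: 1856-07-31
Step: archive.newfold[p: /kokat_os]
Result: ok
Step: archive.etch[p: /kokat_os/promp; c: zufa]
Result: created
Step: archive.expunge[p: /kokat_os]
Result: ToolError: not empty
Step: archive.etch[p: /crodupu; c: fiku]
Result: created
Step: archive.newfold[p: /dreki]
Result: ok
Step: archive.recite[p: /kokat_os/promp]
Result: zufa
Step: archive.etch[p: /kokat_os/docas; c: ho]
Result: created
Step: archive.etch[p: /tasne/dejowe; c: vasto_ig]
Result: created
Step: datewheel.spanto[d: 1856-05-17]
Result: -75
Step: archive.etch[p: /tasne/jeper; c: stapo]
Result: created
Step: datewheel.mhop[n: 7]
Result: 1857-02-28
Step: archive.scanf[p: /]
Result: [crodupu, dreki/, kokat_os/, tasne/, troriweg]


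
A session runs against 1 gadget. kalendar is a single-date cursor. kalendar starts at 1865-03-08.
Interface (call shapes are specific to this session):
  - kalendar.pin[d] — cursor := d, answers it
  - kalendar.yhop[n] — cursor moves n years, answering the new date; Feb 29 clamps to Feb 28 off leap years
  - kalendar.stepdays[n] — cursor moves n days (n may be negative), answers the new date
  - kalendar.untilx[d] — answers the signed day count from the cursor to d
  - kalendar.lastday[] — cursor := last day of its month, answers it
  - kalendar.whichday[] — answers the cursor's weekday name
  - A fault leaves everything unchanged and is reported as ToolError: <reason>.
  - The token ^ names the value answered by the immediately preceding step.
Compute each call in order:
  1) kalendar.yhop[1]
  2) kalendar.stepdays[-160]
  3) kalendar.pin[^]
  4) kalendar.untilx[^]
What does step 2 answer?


>>> kalendar.yhop n='1'
:: 1866-03-08
>>> kalendar.stepdays n='-160'
:: 1865-09-29
>>> kalendar.pin d='^'
:: 1865-09-29
>>> kalendar.untilx d='^'
:: 0

Answer: 1865-09-29


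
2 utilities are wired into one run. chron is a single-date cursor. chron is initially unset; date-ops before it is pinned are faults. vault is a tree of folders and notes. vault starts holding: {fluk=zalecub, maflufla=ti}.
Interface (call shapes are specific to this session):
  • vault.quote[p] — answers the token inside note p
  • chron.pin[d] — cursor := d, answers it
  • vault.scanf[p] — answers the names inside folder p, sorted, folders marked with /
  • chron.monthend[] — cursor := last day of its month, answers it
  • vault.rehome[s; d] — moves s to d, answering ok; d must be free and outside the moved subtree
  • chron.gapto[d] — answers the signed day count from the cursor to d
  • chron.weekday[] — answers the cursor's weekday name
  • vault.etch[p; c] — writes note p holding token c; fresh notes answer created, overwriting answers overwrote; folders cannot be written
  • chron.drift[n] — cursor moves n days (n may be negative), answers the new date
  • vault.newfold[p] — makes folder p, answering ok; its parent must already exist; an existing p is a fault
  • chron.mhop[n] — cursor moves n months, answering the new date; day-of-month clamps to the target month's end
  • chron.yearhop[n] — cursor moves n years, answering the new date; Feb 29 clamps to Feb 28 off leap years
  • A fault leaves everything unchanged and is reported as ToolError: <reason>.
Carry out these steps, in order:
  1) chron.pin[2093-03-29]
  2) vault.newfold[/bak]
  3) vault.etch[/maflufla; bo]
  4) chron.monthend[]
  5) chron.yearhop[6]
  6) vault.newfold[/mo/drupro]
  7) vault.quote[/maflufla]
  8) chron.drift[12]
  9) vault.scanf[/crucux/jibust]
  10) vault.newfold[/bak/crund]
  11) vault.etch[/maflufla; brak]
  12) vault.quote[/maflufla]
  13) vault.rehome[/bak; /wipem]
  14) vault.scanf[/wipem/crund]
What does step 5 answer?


Answer: 2099-03-31

Derivation:
Step: pin[d→2093-03-29]
Result: 2093-03-29
Step: newfold[p→/bak]
Result: ok
Step: etch[p→/maflufla; c→bo]
Result: overwrote
Step: monthend[]
Result: 2093-03-31
Step: yearhop[n→6]
Result: 2099-03-31
Step: newfold[p→/mo/drupro]
Result: ToolError: no parent
Step: quote[p→/maflufla]
Result: bo
Step: drift[n→12]
Result: 2099-04-12
Step: scanf[p→/crucux/jibust]
Result: ToolError: not found
Step: newfold[p→/bak/crund]
Result: ok
Step: etch[p→/maflufla; c→brak]
Result: overwrote
Step: quote[p→/maflufla]
Result: brak
Step: rehome[s→/bak; d→/wipem]
Result: ok
Step: scanf[p→/wipem/crund]
Result: []


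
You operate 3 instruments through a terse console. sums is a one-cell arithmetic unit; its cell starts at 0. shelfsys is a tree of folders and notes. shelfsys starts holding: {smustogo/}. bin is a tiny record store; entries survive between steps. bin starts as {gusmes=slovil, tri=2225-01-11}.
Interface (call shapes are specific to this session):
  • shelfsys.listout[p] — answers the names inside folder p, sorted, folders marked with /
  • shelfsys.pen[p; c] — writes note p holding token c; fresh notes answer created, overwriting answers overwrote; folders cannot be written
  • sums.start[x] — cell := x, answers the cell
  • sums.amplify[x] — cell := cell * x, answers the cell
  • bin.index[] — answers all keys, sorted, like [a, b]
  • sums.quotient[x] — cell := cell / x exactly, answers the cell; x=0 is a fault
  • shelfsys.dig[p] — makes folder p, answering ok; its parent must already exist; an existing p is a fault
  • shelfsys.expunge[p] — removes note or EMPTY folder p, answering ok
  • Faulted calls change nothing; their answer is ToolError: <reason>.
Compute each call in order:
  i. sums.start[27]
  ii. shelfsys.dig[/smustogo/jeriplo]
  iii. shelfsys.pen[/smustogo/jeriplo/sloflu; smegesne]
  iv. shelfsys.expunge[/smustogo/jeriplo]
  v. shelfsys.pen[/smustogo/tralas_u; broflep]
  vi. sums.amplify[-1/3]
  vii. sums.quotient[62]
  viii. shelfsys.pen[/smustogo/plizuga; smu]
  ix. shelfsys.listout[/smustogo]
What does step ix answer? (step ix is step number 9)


Answer: [jeriplo/, plizuga, tralas_u]

Derivation:
Act: sums.start[x: 27]
Obs: 27
Act: shelfsys.dig[p: /smustogo/jeriplo]
Obs: ok
Act: shelfsys.pen[p: /smustogo/jeriplo/sloflu; c: smegesne]
Obs: created
Act: shelfsys.expunge[p: /smustogo/jeriplo]
Obs: ToolError: not empty
Act: shelfsys.pen[p: /smustogo/tralas_u; c: broflep]
Obs: created
Act: sums.amplify[x: -1/3]
Obs: -9
Act: sums.quotient[x: 62]
Obs: -9/62
Act: shelfsys.pen[p: /smustogo/plizuga; c: smu]
Obs: created
Act: shelfsys.listout[p: /smustogo]
Obs: [jeriplo/, plizuga, tralas_u]


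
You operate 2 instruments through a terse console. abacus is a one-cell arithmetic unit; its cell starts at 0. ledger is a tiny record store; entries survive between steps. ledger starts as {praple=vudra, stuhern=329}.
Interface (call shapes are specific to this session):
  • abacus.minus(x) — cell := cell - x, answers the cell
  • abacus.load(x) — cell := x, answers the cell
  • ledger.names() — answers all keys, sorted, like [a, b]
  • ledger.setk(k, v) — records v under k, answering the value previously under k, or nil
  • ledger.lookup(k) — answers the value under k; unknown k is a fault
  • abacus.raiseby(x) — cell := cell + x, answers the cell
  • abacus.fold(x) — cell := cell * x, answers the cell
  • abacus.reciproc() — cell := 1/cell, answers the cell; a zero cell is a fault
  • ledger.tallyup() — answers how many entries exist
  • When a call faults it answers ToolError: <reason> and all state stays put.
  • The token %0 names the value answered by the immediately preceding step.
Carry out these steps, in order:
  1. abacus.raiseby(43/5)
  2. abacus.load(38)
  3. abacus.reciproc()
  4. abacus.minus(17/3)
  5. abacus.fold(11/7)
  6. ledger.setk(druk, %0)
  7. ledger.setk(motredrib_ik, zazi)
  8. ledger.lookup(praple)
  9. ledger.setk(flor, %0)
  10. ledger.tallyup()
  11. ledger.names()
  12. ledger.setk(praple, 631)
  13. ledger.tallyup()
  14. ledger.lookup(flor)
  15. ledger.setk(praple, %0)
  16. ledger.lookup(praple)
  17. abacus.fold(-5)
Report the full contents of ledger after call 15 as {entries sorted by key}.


Answer: {druk=-7073/798, flor=vudra, motredrib_ik=zazi, praple=vudra, stuhern=329}

Derivation:
>>> abacus.raiseby 43/5
:: 43/5
>>> abacus.load 38
:: 38
>>> abacus.reciproc
:: 1/38
>>> abacus.minus 17/3
:: -643/114
>>> abacus.fold 11/7
:: -7073/798
>>> ledger.setk druk %0
:: nil
>>> ledger.setk motredrib_ik zazi
:: nil
>>> ledger.lookup praple
:: vudra
>>> ledger.setk flor %0
:: nil
>>> ledger.tallyup
:: 5
>>> ledger.names
:: [druk, flor, motredrib_ik, praple, stuhern]
>>> ledger.setk praple 631
:: vudra
>>> ledger.tallyup
:: 5
>>> ledger.lookup flor
:: vudra
>>> ledger.setk praple %0
:: 631
>>> ledger.lookup praple
:: vudra
>>> abacus.fold -5
:: 35365/798


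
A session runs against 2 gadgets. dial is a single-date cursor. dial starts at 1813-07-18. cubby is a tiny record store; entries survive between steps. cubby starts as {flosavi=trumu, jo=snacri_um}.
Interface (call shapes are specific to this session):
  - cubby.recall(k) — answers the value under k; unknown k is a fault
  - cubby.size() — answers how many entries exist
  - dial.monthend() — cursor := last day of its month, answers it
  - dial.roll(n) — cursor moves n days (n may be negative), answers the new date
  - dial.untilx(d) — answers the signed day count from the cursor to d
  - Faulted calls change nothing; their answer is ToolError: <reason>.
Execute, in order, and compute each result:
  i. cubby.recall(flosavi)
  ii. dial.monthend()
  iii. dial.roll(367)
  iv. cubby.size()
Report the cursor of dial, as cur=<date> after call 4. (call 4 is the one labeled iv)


Answer: cur=1814-08-02

Derivation:
;; 1. cubby.recall(k='flosavi') : trumu
;; 2. dial.monthend() : 1813-07-31
;; 3. dial.roll(n='367') : 1814-08-02
;; 4. cubby.size() : 2


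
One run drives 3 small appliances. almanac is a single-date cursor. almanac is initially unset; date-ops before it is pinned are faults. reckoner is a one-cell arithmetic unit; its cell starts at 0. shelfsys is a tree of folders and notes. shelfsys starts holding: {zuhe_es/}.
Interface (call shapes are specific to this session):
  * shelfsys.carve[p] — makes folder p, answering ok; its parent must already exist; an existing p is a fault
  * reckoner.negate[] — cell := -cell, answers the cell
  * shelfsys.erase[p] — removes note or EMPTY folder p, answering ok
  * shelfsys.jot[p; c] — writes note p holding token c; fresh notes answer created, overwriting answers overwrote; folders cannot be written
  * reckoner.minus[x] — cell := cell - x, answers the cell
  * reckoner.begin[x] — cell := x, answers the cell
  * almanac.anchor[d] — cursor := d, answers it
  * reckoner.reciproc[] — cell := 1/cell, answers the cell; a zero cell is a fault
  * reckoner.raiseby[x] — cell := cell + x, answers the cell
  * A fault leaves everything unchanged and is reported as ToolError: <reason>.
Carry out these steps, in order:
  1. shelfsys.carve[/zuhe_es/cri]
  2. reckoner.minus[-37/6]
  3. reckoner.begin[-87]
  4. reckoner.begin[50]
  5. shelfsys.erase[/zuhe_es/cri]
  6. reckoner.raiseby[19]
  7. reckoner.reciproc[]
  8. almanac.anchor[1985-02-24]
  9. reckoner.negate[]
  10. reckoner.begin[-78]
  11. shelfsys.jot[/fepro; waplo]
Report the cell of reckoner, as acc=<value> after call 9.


I call shelfsys.carve with /zuhe_es/cri: ok.
Invoking reckoner.minus with -37/6, and see 37/6.
Invoking reckoner.begin with -87, and observe -87.
I try reckoner.begin with 50, yielding 50.
Next I call shelfsys.erase with /zuhe_es/cri, yielding ok.
Then reckoner.raiseby with 19, yielding 69.
Calling reckoner.reciproc(), giving 1/69.
I call almanac.anchor with 1985-02-24, and get 1985-02-24.
Using reckoner.negate, yielding -1/69.
Next I call reckoner.begin with -78, → -78.
I call shelfsys.jot with /fepro, waplo, and see created.

Answer: acc=-1/69


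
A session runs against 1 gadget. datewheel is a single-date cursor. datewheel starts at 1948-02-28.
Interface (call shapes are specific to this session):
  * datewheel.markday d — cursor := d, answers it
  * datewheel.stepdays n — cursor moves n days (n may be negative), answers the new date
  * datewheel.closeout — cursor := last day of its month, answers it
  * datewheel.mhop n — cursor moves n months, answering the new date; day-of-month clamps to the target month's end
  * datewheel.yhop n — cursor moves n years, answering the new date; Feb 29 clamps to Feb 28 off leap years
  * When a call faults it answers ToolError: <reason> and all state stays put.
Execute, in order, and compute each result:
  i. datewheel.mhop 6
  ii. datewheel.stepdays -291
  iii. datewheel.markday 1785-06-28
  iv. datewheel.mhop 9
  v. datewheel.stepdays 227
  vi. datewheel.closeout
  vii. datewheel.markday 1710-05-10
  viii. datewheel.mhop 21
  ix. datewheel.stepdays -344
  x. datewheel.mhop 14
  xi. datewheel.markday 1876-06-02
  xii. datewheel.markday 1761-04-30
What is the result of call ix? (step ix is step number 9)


# mhop(n→6) -> 1948-08-28
# stepdays(n→-291) -> 1947-11-11
# markday(d→1785-06-28) -> 1785-06-28
# mhop(n→9) -> 1786-03-28
# stepdays(n→227) -> 1786-11-10
# closeout() -> 1786-11-30
# markday(d→1710-05-10) -> 1710-05-10
# mhop(n→21) -> 1712-02-10
# stepdays(n→-344) -> 1711-03-03
# mhop(n→14) -> 1712-05-03
# markday(d→1876-06-02) -> 1876-06-02
# markday(d→1761-04-30) -> 1761-04-30

Answer: 1711-03-03


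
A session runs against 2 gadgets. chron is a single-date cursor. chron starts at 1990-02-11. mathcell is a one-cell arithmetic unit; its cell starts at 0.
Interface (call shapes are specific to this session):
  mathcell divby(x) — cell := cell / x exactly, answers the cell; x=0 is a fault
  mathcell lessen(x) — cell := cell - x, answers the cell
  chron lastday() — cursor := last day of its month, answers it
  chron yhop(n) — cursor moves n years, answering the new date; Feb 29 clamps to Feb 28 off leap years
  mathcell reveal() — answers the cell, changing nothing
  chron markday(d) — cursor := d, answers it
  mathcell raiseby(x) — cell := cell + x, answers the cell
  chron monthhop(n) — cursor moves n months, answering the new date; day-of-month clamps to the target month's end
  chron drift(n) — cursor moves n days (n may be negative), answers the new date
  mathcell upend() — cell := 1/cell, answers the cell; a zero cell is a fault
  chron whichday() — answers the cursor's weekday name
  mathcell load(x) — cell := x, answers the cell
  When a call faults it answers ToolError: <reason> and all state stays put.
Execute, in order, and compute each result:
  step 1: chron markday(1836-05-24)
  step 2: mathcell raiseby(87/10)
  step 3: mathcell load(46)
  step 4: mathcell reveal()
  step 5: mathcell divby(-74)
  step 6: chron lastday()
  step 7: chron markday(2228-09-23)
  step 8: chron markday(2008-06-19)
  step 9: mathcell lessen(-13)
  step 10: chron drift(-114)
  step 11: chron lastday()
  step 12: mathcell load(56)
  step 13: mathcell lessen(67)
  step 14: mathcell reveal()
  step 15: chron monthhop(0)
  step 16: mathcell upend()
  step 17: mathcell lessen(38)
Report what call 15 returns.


Answer: 2008-02-29

Derivation:
> chron markday d: 1836-05-24
:: 1836-05-24
> mathcell raiseby x: 87/10
:: 87/10
> mathcell load x: 46
:: 46
> mathcell reveal
:: 46
> mathcell divby x: -74
:: -23/37
> chron lastday
:: 1836-05-31
> chron markday d: 2228-09-23
:: 2228-09-23
> chron markday d: 2008-06-19
:: 2008-06-19
> mathcell lessen x: -13
:: 458/37
> chron drift n: -114
:: 2008-02-26
> chron lastday
:: 2008-02-29
> mathcell load x: 56
:: 56
> mathcell lessen x: 67
:: -11
> mathcell reveal
:: -11
> chron monthhop n: 0
:: 2008-02-29
> mathcell upend
:: -1/11
> mathcell lessen x: 38
:: -419/11


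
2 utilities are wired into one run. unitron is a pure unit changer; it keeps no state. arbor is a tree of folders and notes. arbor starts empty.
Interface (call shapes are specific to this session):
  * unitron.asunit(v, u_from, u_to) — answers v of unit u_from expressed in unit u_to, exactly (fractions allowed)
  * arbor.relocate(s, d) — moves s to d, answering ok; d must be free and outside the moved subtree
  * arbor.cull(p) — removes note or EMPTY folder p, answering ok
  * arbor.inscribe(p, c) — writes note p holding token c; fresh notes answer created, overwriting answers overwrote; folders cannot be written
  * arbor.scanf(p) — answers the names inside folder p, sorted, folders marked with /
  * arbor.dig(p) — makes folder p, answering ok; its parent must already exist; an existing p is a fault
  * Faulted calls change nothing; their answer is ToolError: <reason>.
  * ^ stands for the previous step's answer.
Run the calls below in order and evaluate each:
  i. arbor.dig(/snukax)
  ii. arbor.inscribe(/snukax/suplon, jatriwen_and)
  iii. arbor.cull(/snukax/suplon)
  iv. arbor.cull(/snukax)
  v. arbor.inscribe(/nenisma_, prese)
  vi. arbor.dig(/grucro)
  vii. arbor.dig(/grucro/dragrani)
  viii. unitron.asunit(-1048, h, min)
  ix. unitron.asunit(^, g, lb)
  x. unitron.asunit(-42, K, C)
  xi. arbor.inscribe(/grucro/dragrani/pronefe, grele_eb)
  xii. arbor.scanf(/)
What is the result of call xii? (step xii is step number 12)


-- 1. arbor.dig(p: /snukax) => ok
-- 2. arbor.inscribe(p: /snukax/suplon, c: jatriwen_and) => created
-- 3. arbor.cull(p: /snukax/suplon) => ok
-- 4. arbor.cull(p: /snukax) => ok
-- 5. arbor.inscribe(p: /nenisma_, c: prese) => created
-- 6. arbor.dig(p: /grucro) => ok
-- 7. arbor.dig(p: /grucro/dragrani) => ok
-- 8. unitron.asunit(v: -1048, u_from: h, u_to: min) => -62880
-- 9. unitron.asunit(v: ^, u_from: g, u_to: lb) => -6288000000/45359237
-- 10. unitron.asunit(v: -42, u_from: K, u_to: C) => -6303/20
-- 11. arbor.inscribe(p: /grucro/dragrani/pronefe, c: grele_eb) => created
-- 12. arbor.scanf(p: /) => [grucro/, nenisma_]

Answer: [grucro/, nenisma_]


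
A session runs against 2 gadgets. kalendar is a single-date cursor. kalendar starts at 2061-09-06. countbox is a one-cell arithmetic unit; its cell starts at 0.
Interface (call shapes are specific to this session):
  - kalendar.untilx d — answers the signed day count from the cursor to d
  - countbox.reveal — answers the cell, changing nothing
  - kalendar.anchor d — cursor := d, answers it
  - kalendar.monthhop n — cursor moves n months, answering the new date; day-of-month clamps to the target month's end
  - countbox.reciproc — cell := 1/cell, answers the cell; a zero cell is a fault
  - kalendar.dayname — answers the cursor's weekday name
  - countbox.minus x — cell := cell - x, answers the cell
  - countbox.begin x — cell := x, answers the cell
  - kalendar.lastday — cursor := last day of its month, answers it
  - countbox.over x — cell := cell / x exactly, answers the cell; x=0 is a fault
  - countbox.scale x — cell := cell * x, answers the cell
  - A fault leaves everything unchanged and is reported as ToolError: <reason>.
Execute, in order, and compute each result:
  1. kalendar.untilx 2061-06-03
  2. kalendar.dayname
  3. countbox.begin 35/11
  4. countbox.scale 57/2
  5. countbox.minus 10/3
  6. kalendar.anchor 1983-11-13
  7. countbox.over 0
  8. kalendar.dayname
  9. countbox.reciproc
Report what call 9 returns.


Calling kalendar.untilx with d=2061-06-03, and see -95.
Invoking kalendar.dayname(), and observe Tuesday.
Now I run countbox.begin with x=35/11, and see 35/11.
I run countbox.scale with x=57/2, — result: 1995/22.
Invoking countbox.minus with x=10/3, giving 5765/66.
I invoke kalendar.anchor with d=1983-11-13, which returns 1983-11-13.
Next I call countbox.over with x=0, giving ToolError: division by zero.
I try kalendar.dayname, and observe Sunday.
Next I call countbox.reciproc(), and observe 66/5765.

Answer: 66/5765


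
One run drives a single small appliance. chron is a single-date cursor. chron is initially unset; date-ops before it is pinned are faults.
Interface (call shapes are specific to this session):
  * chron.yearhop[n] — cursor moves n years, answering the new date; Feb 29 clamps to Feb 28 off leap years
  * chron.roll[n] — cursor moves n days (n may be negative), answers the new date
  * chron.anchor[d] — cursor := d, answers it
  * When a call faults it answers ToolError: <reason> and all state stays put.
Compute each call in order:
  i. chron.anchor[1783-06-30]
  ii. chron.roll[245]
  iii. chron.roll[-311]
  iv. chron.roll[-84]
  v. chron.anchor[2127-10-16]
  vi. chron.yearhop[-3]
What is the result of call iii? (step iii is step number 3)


==> chron.anchor(d=1783-06-30)
<== 1783-06-30
==> chron.roll(n=245)
<== 1784-03-01
==> chron.roll(n=-311)
<== 1783-04-25
==> chron.roll(n=-84)
<== 1783-01-31
==> chron.anchor(d=2127-10-16)
<== 2127-10-16
==> chron.yearhop(n=-3)
<== 2124-10-16

Answer: 1783-04-25


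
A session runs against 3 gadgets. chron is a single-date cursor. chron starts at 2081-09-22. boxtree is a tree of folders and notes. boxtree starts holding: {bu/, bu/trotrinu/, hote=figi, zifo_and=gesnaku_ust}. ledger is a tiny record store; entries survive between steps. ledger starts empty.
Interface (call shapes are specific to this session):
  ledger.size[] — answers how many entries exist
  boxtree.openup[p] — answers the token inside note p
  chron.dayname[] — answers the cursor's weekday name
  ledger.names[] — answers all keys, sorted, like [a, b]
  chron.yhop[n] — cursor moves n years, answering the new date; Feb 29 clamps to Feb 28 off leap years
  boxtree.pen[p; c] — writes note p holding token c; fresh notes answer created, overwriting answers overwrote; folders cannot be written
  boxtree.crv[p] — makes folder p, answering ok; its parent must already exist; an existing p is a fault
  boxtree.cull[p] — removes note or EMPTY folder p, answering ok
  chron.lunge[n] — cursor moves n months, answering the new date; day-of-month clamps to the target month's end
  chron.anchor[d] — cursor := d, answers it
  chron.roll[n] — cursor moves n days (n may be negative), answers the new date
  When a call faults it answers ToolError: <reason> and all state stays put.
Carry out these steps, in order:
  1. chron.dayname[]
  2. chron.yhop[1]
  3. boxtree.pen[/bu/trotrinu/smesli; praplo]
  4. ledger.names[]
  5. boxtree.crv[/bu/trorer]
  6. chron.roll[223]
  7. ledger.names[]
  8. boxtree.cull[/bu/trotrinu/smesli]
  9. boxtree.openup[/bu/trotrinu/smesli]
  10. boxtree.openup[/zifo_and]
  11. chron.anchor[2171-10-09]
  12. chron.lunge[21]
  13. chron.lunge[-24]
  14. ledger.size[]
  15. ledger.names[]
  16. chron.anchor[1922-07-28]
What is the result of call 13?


Answer: 2171-07-09

Derivation:
==> dayname()
<== Monday
==> yhop(n='1')
<== 2082-09-22
==> pen(p='/bu/trotrinu/smesli', c='praplo')
<== created
==> names()
<== []
==> crv(p='/bu/trorer')
<== ok
==> roll(n='223')
<== 2083-05-03
==> names()
<== []
==> cull(p='/bu/trotrinu/smesli')
<== ok
==> openup(p='/bu/trotrinu/smesli')
<== ToolError: not found
==> openup(p='/zifo_and')
<== gesnaku_ust
==> anchor(d='2171-10-09')
<== 2171-10-09
==> lunge(n='21')
<== 2173-07-09
==> lunge(n='-24')
<== 2171-07-09
==> size()
<== 0
==> names()
<== []
==> anchor(d='1922-07-28')
<== 1922-07-28


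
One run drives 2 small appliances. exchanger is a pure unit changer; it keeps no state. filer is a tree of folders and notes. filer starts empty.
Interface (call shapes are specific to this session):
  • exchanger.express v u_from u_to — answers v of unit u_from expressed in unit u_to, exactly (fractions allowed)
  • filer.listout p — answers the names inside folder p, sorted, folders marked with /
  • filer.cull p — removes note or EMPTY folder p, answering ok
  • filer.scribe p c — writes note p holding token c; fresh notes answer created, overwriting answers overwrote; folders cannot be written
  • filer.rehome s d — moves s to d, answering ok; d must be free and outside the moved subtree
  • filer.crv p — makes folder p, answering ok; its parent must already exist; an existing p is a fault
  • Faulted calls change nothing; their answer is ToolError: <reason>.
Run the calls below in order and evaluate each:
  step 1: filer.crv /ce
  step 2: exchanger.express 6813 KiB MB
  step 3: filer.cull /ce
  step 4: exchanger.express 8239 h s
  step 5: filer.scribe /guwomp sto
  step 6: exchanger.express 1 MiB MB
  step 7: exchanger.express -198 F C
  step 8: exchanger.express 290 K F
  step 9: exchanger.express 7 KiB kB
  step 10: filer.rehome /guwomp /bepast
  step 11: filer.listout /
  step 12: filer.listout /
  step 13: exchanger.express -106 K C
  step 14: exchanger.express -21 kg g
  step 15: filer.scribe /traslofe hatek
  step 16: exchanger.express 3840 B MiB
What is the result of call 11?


Answer: [bepast]

Derivation:
Calling crv using p='/ce', giving ok.
Invoking express using v='6813', u_from='KiB', u_to='MB', giving 109008/15625.
I use cull using p='/ce': ok.
Next I call express using v='8239', u_from='h', u_to='s', and observe 29660400.
Invoking scribe using p='/guwomp', c='sto', — result: created.
I use express using v='1', u_from='MiB', u_to='MB', — result: 16384/15625.
Using express using v='-198', u_from='F', u_to='C', and see -1150/9.
Using express using v='290', u_from='K', u_to='F', — result: 6233/100.
I run express using v='7', u_from='KiB', u_to='kB', — result: 896/125.
I use rehome using s='/guwomp', d='/bepast', and observe ok.
I use listout using p='/': [bepast].
I try listout using p='/', and get [bepast].
Next I call express using v='-106', u_from='K', u_to='C', — result: -7583/20.
I call express using v='-21', u_from='kg', u_to='g', and observe -21000.
Now I run scribe using p='/traslofe', c='hatek': created.
Using express using v='3840', u_from='B', u_to='MiB', → 15/4096.


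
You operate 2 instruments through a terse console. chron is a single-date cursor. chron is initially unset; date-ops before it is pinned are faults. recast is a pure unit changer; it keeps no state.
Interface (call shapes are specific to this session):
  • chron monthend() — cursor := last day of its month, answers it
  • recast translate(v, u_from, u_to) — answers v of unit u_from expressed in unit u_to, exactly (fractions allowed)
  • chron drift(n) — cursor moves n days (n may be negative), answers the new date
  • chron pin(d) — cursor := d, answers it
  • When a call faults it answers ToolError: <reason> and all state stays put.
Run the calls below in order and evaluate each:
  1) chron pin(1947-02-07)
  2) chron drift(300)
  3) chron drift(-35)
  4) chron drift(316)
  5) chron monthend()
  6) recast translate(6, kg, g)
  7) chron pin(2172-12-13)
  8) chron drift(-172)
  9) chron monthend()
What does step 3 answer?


% 1. chron pin(d: 1947-02-07) => 1947-02-07
% 2. chron drift(n: 300) => 1947-12-04
% 3. chron drift(n: -35) => 1947-10-30
% 4. chron drift(n: 316) => 1948-09-10
% 5. chron monthend() => 1948-09-30
% 6. recast translate(v: 6, u_from: kg, u_to: g) => 6000
% 7. chron pin(d: 2172-12-13) => 2172-12-13
% 8. chron drift(n: -172) => 2172-06-24
% 9. chron monthend() => 2172-06-30

Answer: 1947-10-30


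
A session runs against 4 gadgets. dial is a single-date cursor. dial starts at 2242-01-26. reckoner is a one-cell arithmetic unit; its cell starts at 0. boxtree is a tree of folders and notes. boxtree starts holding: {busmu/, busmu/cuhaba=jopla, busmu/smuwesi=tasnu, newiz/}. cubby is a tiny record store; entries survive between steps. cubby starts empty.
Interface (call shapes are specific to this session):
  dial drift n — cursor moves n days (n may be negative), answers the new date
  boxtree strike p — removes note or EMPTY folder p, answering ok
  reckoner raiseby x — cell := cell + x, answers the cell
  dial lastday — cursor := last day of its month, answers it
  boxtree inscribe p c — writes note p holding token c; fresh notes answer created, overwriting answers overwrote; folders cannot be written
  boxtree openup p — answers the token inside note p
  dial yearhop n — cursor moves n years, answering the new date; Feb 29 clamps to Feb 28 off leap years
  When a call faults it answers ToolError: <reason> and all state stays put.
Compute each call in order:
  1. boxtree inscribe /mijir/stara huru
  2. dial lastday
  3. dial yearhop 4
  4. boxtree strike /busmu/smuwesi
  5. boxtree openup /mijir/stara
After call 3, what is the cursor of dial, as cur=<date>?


Answer: cur=2246-01-31

Derivation:
-> boxtree inscribe(p=/mijir/stara, c=huru)
<- ToolError: no parent
-> dial lastday()
<- 2242-01-31
-> dial yearhop(n=4)
<- 2246-01-31
-> boxtree strike(p=/busmu/smuwesi)
<- ok
-> boxtree openup(p=/mijir/stara)
<- ToolError: not found


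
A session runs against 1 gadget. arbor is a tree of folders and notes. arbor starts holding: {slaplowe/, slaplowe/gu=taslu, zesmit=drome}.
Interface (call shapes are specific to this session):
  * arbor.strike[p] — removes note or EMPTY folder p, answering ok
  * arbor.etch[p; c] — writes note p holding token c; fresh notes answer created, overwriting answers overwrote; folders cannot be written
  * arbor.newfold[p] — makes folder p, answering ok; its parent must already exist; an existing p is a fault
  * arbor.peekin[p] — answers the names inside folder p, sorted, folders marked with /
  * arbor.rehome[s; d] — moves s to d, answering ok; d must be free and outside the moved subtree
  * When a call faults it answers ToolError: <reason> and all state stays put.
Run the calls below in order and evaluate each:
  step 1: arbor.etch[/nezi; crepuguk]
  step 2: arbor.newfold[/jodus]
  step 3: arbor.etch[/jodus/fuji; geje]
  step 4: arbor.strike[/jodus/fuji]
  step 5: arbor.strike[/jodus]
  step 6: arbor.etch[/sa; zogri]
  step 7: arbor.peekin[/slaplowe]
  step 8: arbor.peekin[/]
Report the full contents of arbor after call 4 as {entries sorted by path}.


Answer: {jodus/, nezi=crepuguk, slaplowe/, slaplowe/gu=taslu, zesmit=drome}

Derivation:
$ etch p→/nezi c→crepuguk
= created
$ newfold p→/jodus
= ok
$ etch p→/jodus/fuji c→geje
= created
$ strike p→/jodus/fuji
= ok
$ strike p→/jodus
= ok
$ etch p→/sa c→zogri
= created
$ peekin p→/slaplowe
= [gu]
$ peekin p→/
= [nezi, sa, slaplowe/, zesmit]


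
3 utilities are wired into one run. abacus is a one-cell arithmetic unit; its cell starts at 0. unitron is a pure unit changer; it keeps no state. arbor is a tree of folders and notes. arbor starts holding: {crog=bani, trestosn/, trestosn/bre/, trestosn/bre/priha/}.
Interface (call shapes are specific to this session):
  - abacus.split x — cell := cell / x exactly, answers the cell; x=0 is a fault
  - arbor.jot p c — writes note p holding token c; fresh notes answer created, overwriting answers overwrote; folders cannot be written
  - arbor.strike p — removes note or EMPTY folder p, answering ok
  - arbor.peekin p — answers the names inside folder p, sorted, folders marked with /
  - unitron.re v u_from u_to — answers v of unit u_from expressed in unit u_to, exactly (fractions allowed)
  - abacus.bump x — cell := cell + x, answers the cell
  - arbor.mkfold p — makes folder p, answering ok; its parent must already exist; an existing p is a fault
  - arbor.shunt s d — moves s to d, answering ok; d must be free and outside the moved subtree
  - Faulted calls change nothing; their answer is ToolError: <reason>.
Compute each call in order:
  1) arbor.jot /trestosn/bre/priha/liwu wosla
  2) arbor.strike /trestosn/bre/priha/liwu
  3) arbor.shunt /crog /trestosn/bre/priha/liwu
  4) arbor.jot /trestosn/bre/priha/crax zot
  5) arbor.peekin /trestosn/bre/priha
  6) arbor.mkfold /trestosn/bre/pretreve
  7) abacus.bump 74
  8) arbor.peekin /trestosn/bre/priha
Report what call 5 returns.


I invoke jot passing p: /trestosn/bre/priha/liwu, c: wosla, and get created.
Next I call strike passing p: /trestosn/bre/priha/liwu, → ok.
Calling shunt passing s: /crog, d: /trestosn/bre/priha/liwu, and see ok.
I use jot passing p: /trestosn/bre/priha/crax, c: zot, yielding created.
Now I run peekin passing p: /trestosn/bre/priha, and get [crax, liwu].
Next I call mkfold passing p: /trestosn/bre/pretreve, yielding ok.
Then bump passing x: 74, yielding 74.
I try peekin passing p: /trestosn/bre/priha, which returns [crax, liwu].

Answer: [crax, liwu]
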